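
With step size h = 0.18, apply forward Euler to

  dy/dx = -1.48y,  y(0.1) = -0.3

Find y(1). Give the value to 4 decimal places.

Euler: y_{n+1} = y_n + h·f(x_n, y_n).
x=0.100000, y=-0.300000: f=0.444000 → y ← -0.300000 + 0.18·0.444000 = -0.220080
x=0.280000, y=-0.220080: f=0.325718 → y ← -0.220080 + 0.18·0.325718 = -0.161451
x=0.460000, y=-0.161451: f=0.238947 → y ← -0.161451 + 0.18·0.238947 = -0.118440
x=0.640000, y=-0.118440: f=0.175292 → y ← -0.118440 + 0.18·0.175292 = -0.086888
x=0.820000, y=-0.086888: f=0.128594 → y ← -0.086888 + 0.18·0.128594 = -0.063741
y(1) ≈ -0.0637

-0.0637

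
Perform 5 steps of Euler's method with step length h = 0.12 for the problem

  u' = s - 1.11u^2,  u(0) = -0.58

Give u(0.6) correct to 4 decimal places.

Euler: u_{n+1} = u_n + h·f(s_n, u_n).
s=0.000000, u=-0.580000: f=-0.373404 → u ← -0.580000 + 0.12·(-0.373404) = -0.624808
s=0.120000, u=-0.624808: f=-0.313328 → u ← -0.624808 + 0.12·(-0.313328) = -0.662408
s=0.240000, u=-0.662408: f=-0.247050 → u ← -0.662408 + 0.12·(-0.247050) = -0.692054
s=0.360000, u=-0.692054: f=-0.171622 → u ← -0.692054 + 0.12·(-0.171622) = -0.712649
s=0.480000, u=-0.712649: f=-0.083733 → u ← -0.712649 + 0.12·(-0.083733) = -0.722697
u(0.6) ≈ -0.7227

-0.7227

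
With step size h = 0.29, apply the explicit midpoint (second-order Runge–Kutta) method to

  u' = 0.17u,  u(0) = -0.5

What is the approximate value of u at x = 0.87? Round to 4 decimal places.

Midpoint: k1 = f(x_n, u_n); k2 = f(x_n + h/2, u_n + (h/2)·k1); u_{n+1} = u_n + h·k2.
x=0.000000, u=-0.500000:
  k1 = f(0.000000, -0.500000) = -0.085000
  k2 = f(0.145000, -0.512325) = -0.087095
  u ← -0.500000 + 0.29·(-0.087095) = -0.525258
x=0.290000, u=-0.525258:
  k1 = f(0.290000, -0.525258) = -0.089294
  k2 = f(0.435000, -0.538205) = -0.091495
  u ← -0.525258 + 0.29·(-0.091495) = -0.551791
x=0.580000, u=-0.551791:
  k1 = f(0.580000, -0.551791) = -0.093804
  k2 = f(0.725000, -0.565393) = -0.096117
  u ← -0.551791 + 0.29·(-0.096117) = -0.579665
u(0.87) ≈ -0.5797

-0.5797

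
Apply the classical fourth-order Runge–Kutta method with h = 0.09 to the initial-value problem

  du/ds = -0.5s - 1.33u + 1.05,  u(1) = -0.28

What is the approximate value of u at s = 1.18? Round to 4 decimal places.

RK4: k1 = f(s_n, u_n); k2 = f(s_n + h/2, u_n + (h/2)·k1); k3 = f(s_n + h/2, u_n + (h/2)·k2); k4 = f(s_n + h, u_n + h·k3); u_{n+1} = u_n + (h/6)·(k1 + 2k2 + 2k3 + k4).
s=1.000000, u=-0.280000:
  k1 = f(1.000000, -0.280000) = 0.922400
  k2 = f(1.045000, -0.238492) = 0.844694
  k3 = f(1.045000, -0.241989) = 0.849345
  k4 = f(1.090000, -0.203559) = 0.775733
  u ← -0.280000 + (0.09/6)·(k1 + 2k2 + 2k3 + k4) = -0.203707
s=1.090000, u=-0.203707:
  k1 = f(1.090000, -0.203707) = 0.775930
  k2 = f(1.135000, -0.168790) = 0.706991
  k3 = f(1.135000, -0.171892) = 0.711117
  k4 = f(1.180000, -0.139706) = 0.645809
  u ← -0.203707 + (0.09/6)·(k1 + 2k2 + 2k3 + k4) = -0.139838
u(1.18) ≈ -0.1398

-0.1398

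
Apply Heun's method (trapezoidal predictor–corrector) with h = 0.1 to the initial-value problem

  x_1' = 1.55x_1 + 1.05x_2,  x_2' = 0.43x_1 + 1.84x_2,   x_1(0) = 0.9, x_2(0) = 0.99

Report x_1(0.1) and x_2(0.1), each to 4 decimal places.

1.1739, 1.2364

Heun on (x_1,x_2): k1 = f(x_n, state_n); k2 = f(x_n + h, state_n + h·k1); state_{n+1} = state_n + (h/2)·(k1 + k2).
0.000000: (0.900000, 0.990000)
  k1 = (2.434500, 2.208600)
  predictor → (1.143450, 1.210860)
  k2 = (3.043751, 2.719666)
  → (1.173913, 1.236413)
(x_1(0.1), x_2(0.1)) ≈ (1.1739, 1.2364)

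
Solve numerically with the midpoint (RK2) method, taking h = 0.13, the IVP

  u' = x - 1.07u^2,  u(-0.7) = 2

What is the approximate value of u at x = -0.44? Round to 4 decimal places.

1.2158

Midpoint: k1 = f(x_n, u_n); k2 = f(x_n + h/2, u_n + (h/2)·k1); u_{n+1} = u_n + h·k2.
x=-0.700000, u=2.000000:
  k1 = f(-0.700000, 2.000000) = -4.980000
  k2 = f(-0.635000, 1.676300) = -3.641680
  u ← 2.000000 + 0.13·(-3.641680) = 1.526582
x=-0.570000, u=1.526582:
  k1 = f(-0.570000, 1.526582) = -3.063583
  k2 = f(-0.505000, 1.327449) = -2.390468
  u ← 1.526582 + 0.13·(-2.390468) = 1.215821
u(-0.44) ≈ 1.2158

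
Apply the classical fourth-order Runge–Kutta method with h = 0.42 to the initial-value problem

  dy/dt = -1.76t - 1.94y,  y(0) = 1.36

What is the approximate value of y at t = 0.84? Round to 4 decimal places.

-0.1174

RK4: k1 = f(t_n, y_n); k2 = f(t_n + h/2, y_n + (h/2)·k1); k3 = f(t_n + h/2, y_n + (h/2)·k2); k4 = f(t_n + h, y_n + h·k3); y_{n+1} = y_n + (h/6)·(k1 + 2k2 + 2k3 + k4).
t=0.000000, y=1.360000:
  k1 = f(0.000000, 1.360000) = -2.638400
  k2 = f(0.210000, 0.805936) = -1.933116
  k3 = f(0.210000, 0.954046) = -2.220449
  k4 = f(0.420000, 0.427412) = -1.568378
  y ← 1.360000 + (0.42/6)·(k1 + 2k2 + 2k3 + k4) = 0.484026
t=0.420000, y=0.484026:
  k1 = f(0.420000, 0.484026) = -1.678211
  k2 = f(0.630000, 0.131602) = -1.364108
  k3 = f(0.630000, 0.197564) = -1.492074
  k4 = f(0.840000, -0.142644) = -1.201670
  y ← 0.484026 + (0.42/6)·(k1 + 2k2 + 2k3 + k4) = -0.117431
y(0.84) ≈ -0.1174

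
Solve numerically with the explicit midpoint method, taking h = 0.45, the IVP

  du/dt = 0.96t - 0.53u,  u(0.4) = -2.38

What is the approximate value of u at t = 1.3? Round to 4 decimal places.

-0.8675

Midpoint: k1 = f(t_n, u_n); k2 = f(t_n + h/2, u_n + (h/2)·k1); u_{n+1} = u_n + h·k2.
t=0.400000, u=-2.380000:
  k1 = f(0.400000, -2.380000) = 1.645400
  k2 = f(0.625000, -2.009785) = 1.665186
  u ← -2.380000 + 0.45·1.665186 = -1.630666
t=0.850000, u=-1.630666:
  k1 = f(0.850000, -1.630666) = 1.680253
  k2 = f(1.075000, -1.252609) = 1.695883
  u ← -1.630666 + 0.45·1.695883 = -0.867519
u(1.3) ≈ -0.8675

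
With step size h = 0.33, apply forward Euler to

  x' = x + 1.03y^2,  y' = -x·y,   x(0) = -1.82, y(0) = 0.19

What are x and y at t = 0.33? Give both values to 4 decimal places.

Euler on (x,y): x_{n+1} = x_n + h·x', y_{n+1} = y_n + h·y'.
0.000000: (-1.820000, 0.190000); f=(-1.782817, 0.345800) → (-2.408330, 0.304114)
(x(0.33), y(0.33)) ≈ (-2.4083, 0.3041)

-2.4083, 0.3041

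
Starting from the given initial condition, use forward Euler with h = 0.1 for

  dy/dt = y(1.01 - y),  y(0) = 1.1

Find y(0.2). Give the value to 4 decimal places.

Euler: y_{n+1} = y_n + h·f(t_n, y_n).
t=0.000000, y=1.100000: f=-0.099000 → y ← 1.100000 + 0.1·(-0.099000) = 1.090100
t=0.100000, y=1.090100: f=-0.087317 → y ← 1.090100 + 0.1·(-0.087317) = 1.081368
y(0.2) ≈ 1.0814

1.0814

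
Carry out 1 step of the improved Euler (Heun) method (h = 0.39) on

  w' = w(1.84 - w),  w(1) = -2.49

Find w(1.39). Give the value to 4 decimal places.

Heun: k1 = f(x_n, w_n); k2 = f(x_n + h, w_n + h·k1); w_{n+1} = w_n + (h/2)·(k1 + k2).
x=1.000000, w=-2.490000:
  k1 = f(1.000000, -2.490000) = -10.781700
  k2 = f(1.390000, -6.694863) = -57.139739
  w ← -2.490000 + (0.39/2)·(-10.781700 + (-57.139739)) = -15.734681
w(1.39) ≈ -15.7347

-15.7347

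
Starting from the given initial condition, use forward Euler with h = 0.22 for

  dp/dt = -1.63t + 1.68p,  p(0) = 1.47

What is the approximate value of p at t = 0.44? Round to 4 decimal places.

2.6785

Euler: p_{n+1} = p_n + h·f(t_n, p_n).
t=0.000000, p=1.470000: f=2.469600 → p ← 1.470000 + 0.22·2.469600 = 2.013312
t=0.220000, p=2.013312: f=3.023764 → p ← 2.013312 + 0.22·3.023764 = 2.678540
p(0.44) ≈ 2.6785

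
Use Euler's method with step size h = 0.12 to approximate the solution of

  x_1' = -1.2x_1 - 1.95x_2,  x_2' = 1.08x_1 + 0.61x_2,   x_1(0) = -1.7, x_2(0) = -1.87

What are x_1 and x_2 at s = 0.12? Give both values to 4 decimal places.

-1.0176, -2.2272

Euler on (x_1,x_2): x_1_{n+1} = x_1_n + h·x_1', x_2_{n+1} = x_2_n + h·x_2'.
0.000000: (-1.700000, -1.870000); f=(5.686500, -2.976700) → (-1.017620, -2.227204)
(x_1(0.12), x_2(0.12)) ≈ (-1.0176, -2.2272)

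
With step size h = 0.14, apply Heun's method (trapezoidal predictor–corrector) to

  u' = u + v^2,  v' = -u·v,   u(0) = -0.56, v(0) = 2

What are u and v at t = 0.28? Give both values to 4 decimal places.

0.6555, 2.0005

Heun on (u,v): k1 = f(t_n, state_n); k2 = f(t_n + h, state_n + h·k1); state_{n+1} = state_n + (h/2)·(k1 + k2).
0.000000: (-0.560000, 2.000000)
  k1 = (3.440000, 1.120000)
  predictor → (-0.078400, 2.156800)
  k2 = (4.573386, 0.169093)
  → (0.000937, 2.090237)
0.140000: (0.000937, 2.090237)
  k1 = (4.370026, -0.001959)
  predictor → (0.612741, 2.089962)
  k2 = (4.980683, -1.280605)
  → (0.655487, 2.000457)
(u(0.28), v(0.28)) ≈ (0.6555, 2.0005)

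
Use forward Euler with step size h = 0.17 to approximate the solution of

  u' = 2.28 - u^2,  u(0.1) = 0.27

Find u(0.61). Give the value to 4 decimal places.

1.1923

Euler: u_{n+1} = u_n + h·f(s_n, u_n).
s=0.100000, u=0.270000: f=2.207100 → u ← 0.270000 + 0.17·2.207100 = 0.645207
s=0.270000, u=0.645207: f=1.863708 → u ← 0.645207 + 0.17·1.863708 = 0.962037
s=0.440000, u=0.962037: f=1.354484 → u ← 0.962037 + 0.17·1.354484 = 1.192300
u(0.61) ≈ 1.1923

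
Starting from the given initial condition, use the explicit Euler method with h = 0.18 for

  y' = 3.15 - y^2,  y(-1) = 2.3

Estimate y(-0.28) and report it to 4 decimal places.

Euler: y_{n+1} = y_n + h·f(t_n, y_n).
t=-1.000000, y=2.300000: f=-2.140000 → y ← 2.300000 + 0.18·(-2.140000) = 1.914800
t=-0.820000, y=1.914800: f=-0.516459 → y ← 1.914800 + 0.18·(-0.516459) = 1.821837
t=-0.640000, y=1.821837: f=-0.169091 → y ← 1.821837 + 0.18·(-0.169091) = 1.791401
t=-0.460000, y=1.791401: f=-0.059117 → y ← 1.791401 + 0.18·(-0.059117) = 1.780760
y(-0.28) ≈ 1.7808

1.7808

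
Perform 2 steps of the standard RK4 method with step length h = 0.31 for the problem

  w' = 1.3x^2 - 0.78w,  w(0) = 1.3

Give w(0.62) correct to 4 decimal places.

0.8935

RK4: k1 = f(x_n, w_n); k2 = f(x_n + h/2, w_n + (h/2)·k1); k3 = f(x_n + h/2, w_n + (h/2)·k2); k4 = f(x_n + h, w_n + h·k3); w_{n+1} = w_n + (h/6)·(k1 + 2k2 + 2k3 + k4).
x=0.000000, w=1.300000:
  k1 = f(0.000000, 1.300000) = -1.014000
  k2 = f(0.155000, 1.142830) = -0.860175
  k3 = f(0.155000, 1.166673) = -0.878772
  k4 = f(0.310000, 1.027581) = -0.676583
  w ← 1.300000 + (0.31/6)·(k1 + 2k2 + 2k3 + k4) = 1.032962
x=0.310000, w=1.032962:
  k1 = f(0.310000, 1.032962) = -0.680780
  k2 = f(0.465000, 0.927441) = -0.442312
  k3 = f(0.465000, 0.964404) = -0.471142
  k4 = f(0.620000, 0.886908) = -0.192068
  w ← 1.032962 + (0.31/6)·(k1 + 2k2 + 2k3 + k4) = 0.893475
w(0.62) ≈ 0.8935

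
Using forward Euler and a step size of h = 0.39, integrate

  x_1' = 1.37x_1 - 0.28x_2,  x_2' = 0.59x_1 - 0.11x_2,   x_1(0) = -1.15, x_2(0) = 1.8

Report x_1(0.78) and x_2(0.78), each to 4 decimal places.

Euler on (x_1,x_2): x_1_{n+1} = x_1_n + h·x_1', x_2_{n+1} = x_2_n + h·x_2'.
0.000000: (-1.150000, 1.800000); f=(-2.079500, -0.876500) → (-1.961005, 1.458165)
0.390000: (-1.961005, 1.458165); f=(-3.094863, -1.317391) → (-3.168002, 0.944382)
(x_1(0.78), x_2(0.78)) ≈ (-3.1680, 0.9444)

-3.1680, 0.9444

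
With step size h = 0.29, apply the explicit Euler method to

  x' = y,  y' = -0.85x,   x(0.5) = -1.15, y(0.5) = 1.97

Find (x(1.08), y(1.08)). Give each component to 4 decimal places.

0.0748, 2.3961

Euler on (x,y): x_{n+1} = x_n + h·x', y_{n+1} = y_n + h·y'.
0.500000: (-1.150000, 1.970000); f=(1.970000, 0.977500) → (-0.578700, 2.253475)
0.790000: (-0.578700, 2.253475); f=(2.253475, 0.491895) → (0.074808, 2.396125)
(x(1.08), y(1.08)) ≈ (0.0748, 2.3961)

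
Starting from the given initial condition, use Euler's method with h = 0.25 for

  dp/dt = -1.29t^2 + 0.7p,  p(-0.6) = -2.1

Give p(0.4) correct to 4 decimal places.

Euler: p_{n+1} = p_n + h·f(t_n, p_n).
t=-0.600000, p=-2.100000: f=-1.934400 → p ← -2.100000 + 0.25·(-1.934400) = -2.583600
t=-0.350000, p=-2.583600: f=-1.966545 → p ← -2.583600 + 0.25·(-1.966545) = -3.075236
t=-0.100000, p=-3.075236: f=-2.165565 → p ← -3.075236 + 0.25·(-2.165565) = -3.616628
t=0.150000, p=-3.616628: f=-2.560664 → p ← -3.616628 + 0.25·(-2.560664) = -4.256794
p(0.4) ≈ -4.2568

-4.2568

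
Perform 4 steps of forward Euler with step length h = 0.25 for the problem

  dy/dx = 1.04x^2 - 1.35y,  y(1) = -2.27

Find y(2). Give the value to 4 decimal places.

Euler: y_{n+1} = y_n + h·f(x_n, y_n).
x=1.000000, y=-2.270000: f=4.104500 → y ← -2.270000 + 0.25·4.104500 = -1.243875
x=1.250000, y=-1.243875: f=3.304231 → y ← -1.243875 + 0.25·3.304231 = -0.417817
x=1.500000, y=-0.417817: f=2.904053 → y ← -0.417817 + 0.25·2.904053 = 0.308196
x=1.750000, y=0.308196: f=2.768935 → y ← 0.308196 + 0.25·2.768935 = 1.000430
y(2) ≈ 1.0004

1.0004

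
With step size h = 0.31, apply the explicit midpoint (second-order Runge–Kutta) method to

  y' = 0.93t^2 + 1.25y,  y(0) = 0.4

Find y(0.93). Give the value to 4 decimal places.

1.5599

Midpoint: k1 = f(t_n, y_n); k2 = f(t_n + h/2, y_n + (h/2)·k1); y_{n+1} = y_n + h·k2.
t=0.000000, y=0.400000:
  k1 = f(0.000000, 0.400000) = 0.500000
  k2 = f(0.155000, 0.477500) = 0.619218
  y ← 0.400000 + 0.31·0.619218 = 0.591958
t=0.310000, y=0.591958:
  k1 = f(0.310000, 0.591958) = 0.829320
  k2 = f(0.465000, 0.720502) = 1.101717
  y ← 0.591958 + 0.31·1.101717 = 0.933490
t=0.620000, y=0.933490:
  k1 = f(0.620000, 0.933490) = 1.524354
  k2 = f(0.775000, 1.169765) = 2.020787
  y ← 0.933490 + 0.31·2.020787 = 1.559934
y(0.93) ≈ 1.5599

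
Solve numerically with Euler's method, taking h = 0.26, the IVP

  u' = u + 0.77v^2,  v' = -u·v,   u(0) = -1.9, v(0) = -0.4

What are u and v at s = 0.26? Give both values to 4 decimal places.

-2.3620, -0.5976

Euler on (u,v): u_{n+1} = u_n + h·u', v_{n+1} = v_n + h·v'.
0.000000: (-1.900000, -0.400000); f=(-1.776800, -0.760000) → (-2.361968, -0.597600)
(u(0.26), v(0.26)) ≈ (-2.3620, -0.5976)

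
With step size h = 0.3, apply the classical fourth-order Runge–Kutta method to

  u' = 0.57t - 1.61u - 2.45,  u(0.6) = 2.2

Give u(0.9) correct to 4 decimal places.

RK4: k1 = f(t_n, u_n); k2 = f(t_n + h/2, u_n + (h/2)·k1); k3 = f(t_n + h/2, u_n + (h/2)·k2); k4 = f(t_n + h, u_n + h·k3); u_{n+1} = u_n + (h/6)·(k1 + 2k2 + 2k3 + k4).
t=0.600000, u=2.200000:
  k1 = f(0.600000, 2.200000) = -5.650000
  k2 = f(0.750000, 1.352500) = -4.200025
  k3 = f(0.750000, 1.569996) = -4.550194
  k4 = f(0.900000, 0.834942) = -3.281256
  u ← 2.200000 + (0.3/6)·(k1 + 2k2 + 2k3 + k4) = 0.878415
u(0.9) ≈ 0.8784

0.8784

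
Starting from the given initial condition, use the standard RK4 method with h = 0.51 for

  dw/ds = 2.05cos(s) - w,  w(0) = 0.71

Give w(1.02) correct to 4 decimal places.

RK4: k1 = f(s_n, w_n); k2 = f(s_n + h/2, w_n + (h/2)·k1); k3 = f(s_n + h/2, w_n + (h/2)·k2); k4 = f(s_n + h, w_n + h·k3); w_{n+1} = w_n + (h/6)·(k1 + 2k2 + 2k3 + k4).
s=0.000000, w=0.710000:
  k1 = f(0.000000, 0.710000) = 1.340000
  k2 = f(0.255000, 1.051700) = 0.932010
  k3 = f(0.255000, 0.947662) = 1.036047
  k4 = f(0.510000, 1.238384) = 0.550742
  w ← 0.710000 + (0.51/6)·(k1 + 2k2 + 2k3 + k4) = 1.205283
s=0.510000, w=1.205283:
  k1 = f(0.510000, 1.205283) = 0.583843
  k2 = f(0.765000, 1.354163) = 0.124671
  k3 = f(0.765000, 1.237074) = 0.241760
  k4 = f(1.020000, 1.328580) = -0.255680
  w ← 1.205283 + (0.51/6)·(k1 + 2k2 + 2k3 + k4) = 1.295470
w(1.02) ≈ 1.2955

1.2955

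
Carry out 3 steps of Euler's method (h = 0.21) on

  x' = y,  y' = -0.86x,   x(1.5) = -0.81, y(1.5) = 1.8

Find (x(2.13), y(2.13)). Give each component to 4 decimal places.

Euler on (x,y): x_{n+1} = x_n + h·x', y_{n+1} = y_n + h·y'.
1.500000: (-0.810000, 1.800000); f=(1.800000, 0.696600) → (-0.432000, 1.946286)
1.710000: (-0.432000, 1.946286); f=(1.946286, 0.371520) → (-0.023280, 2.024305)
1.920000: (-0.023280, 2.024305); f=(2.024305, 0.020021) → (0.401824, 2.028510)
(x(2.13), y(2.13)) ≈ (0.4018, 2.0285)

0.4018, 2.0285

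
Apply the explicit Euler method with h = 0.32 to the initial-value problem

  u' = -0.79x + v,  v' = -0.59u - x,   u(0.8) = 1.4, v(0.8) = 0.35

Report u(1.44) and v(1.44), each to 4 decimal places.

0.9721, -0.7760

Euler on (u,v): u_{n+1} = u_n + h·u', v_{n+1} = v_n + h·v'.
0.800000: (1.400000, 0.350000); f=(-0.282000, -1.626000) → (1.309760, -0.170320)
1.120000: (1.309760, -0.170320); f=(-1.055120, -1.892758) → (0.972122, -0.776003)
(u(1.44), v(1.44)) ≈ (0.9721, -0.7760)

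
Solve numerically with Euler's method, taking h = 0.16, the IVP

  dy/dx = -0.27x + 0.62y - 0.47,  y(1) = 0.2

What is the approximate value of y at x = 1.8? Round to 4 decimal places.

-0.4771

Euler: y_{n+1} = y_n + h·f(x_n, y_n).
x=1.000000, y=0.200000: f=-0.616000 → y ← 0.200000 + 0.16·(-0.616000) = 0.101440
x=1.160000, y=0.101440: f=-0.720307 → y ← 0.101440 + 0.16·(-0.720307) = -0.013809
x=1.320000, y=-0.013809: f=-0.834962 → y ← -0.013809 + 0.16·(-0.834962) = -0.147403
x=1.480000, y=-0.147403: f=-0.960990 → y ← -0.147403 + 0.16·(-0.960990) = -0.301161
x=1.640000, y=-0.301161: f=-1.099520 → y ← -0.301161 + 0.16·(-1.099520) = -0.477085
y(1.8) ≈ -0.4771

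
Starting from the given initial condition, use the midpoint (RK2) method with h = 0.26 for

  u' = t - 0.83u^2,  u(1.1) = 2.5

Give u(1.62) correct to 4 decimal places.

1.7207

Midpoint: k1 = f(t_n, u_n); k2 = f(t_n + h/2, u_n + (h/2)·k1); u_{n+1} = u_n + h·k2.
t=1.100000, u=2.500000:
  k1 = f(1.100000, 2.500000) = -4.087500
  k2 = f(1.230000, 1.968625) = -1.986652
  u ← 2.500000 + 0.26·(-1.986652) = 1.983470
t=1.360000, u=1.983470:
  k1 = f(1.360000, 1.983470) = -1.905349
  k2 = f(1.490000, 1.735775) = -1.010720
  u ← 1.983470 + 0.26·(-1.010720) = 1.720683
u(1.62) ≈ 1.7207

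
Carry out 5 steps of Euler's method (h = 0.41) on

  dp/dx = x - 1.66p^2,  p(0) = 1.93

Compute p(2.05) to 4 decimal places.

Euler: p_{n+1} = p_n + h·f(x_n, p_n).
x=0.000000, p=1.930000: f=-6.183334 → p ← 1.930000 + 0.41·(-6.183334) = -0.605167
x=0.410000, p=-0.605167: f=-0.197937 → p ← -0.605167 + 0.41·(-0.197937) = -0.686321
x=0.820000, p=-0.686321: f=0.038079 → p ← -0.686321 + 0.41·0.038079 = -0.670709
x=1.230000, p=-0.670709: f=0.483249 → p ← -0.670709 + 0.41·0.483249 = -0.472576
x=1.640000, p=-0.472576: f=1.269275 → p ← -0.472576 + 0.41·1.269275 = 0.047826
p(2.05) ≈ 0.0478

0.0478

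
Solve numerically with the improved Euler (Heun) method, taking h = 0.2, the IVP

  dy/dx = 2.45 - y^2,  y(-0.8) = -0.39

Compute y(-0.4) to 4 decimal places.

0.5408

Heun: k1 = f(x_n, y_n); k2 = f(x_n + h, y_n + h·k1); y_{n+1} = y_n + (h/2)·(k1 + k2).
x=-0.800000, y=-0.390000:
  k1 = f(-0.800000, -0.390000) = 2.297900
  k2 = f(-0.600000, 0.069580) = 2.445159
  y ← -0.390000 + (0.2/2)·(2.297900 + 2.445159) = 0.084306
x=-0.600000, y=0.084306:
  k1 = f(-0.600000, 0.084306) = 2.442893
  k2 = f(-0.400000, 0.572884) = 2.121804
  y ← 0.084306 + (0.2/2)·(2.442893 + 2.121804) = 0.540775
y(-0.4) ≈ 0.5408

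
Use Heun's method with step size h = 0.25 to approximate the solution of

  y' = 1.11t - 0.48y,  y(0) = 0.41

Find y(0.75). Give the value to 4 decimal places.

0.5674

Heun: k1 = f(t_n, y_n); k2 = f(t_n + h, y_n + h·k1); y_{n+1} = y_n + (h/2)·(k1 + k2).
t=0.000000, y=0.410000:
  k1 = f(0.000000, 0.410000) = -0.196800
  k2 = f(0.250000, 0.360800) = 0.104316
  y ← 0.410000 + (0.25/2)·(-0.196800 + 0.104316) = 0.398440
t=0.250000, y=0.398440:
  k1 = f(0.250000, 0.398440) = 0.086249
  k2 = f(0.500000, 0.420002) = 0.353399
  y ← 0.398440 + (0.25/2)·(0.086249 + 0.353399) = 0.453396
t=0.500000, y=0.453396:
  k1 = f(0.500000, 0.453396) = 0.337370
  k2 = f(0.750000, 0.537738) = 0.574386
  y ← 0.453396 + (0.25/2)·(0.337370 + 0.574386) = 0.567365
y(0.75) ≈ 0.5674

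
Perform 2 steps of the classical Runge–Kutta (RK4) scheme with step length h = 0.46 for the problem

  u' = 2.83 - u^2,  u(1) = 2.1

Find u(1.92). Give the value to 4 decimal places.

1.7113

RK4: k1 = f(x_n, u_n); k2 = f(x_n + h/2, u_n + (h/2)·k1); k3 = f(x_n + h/2, u_n + (h/2)·k2); k4 = f(x_n + h, u_n + h·k3); u_{n+1} = u_n + (h/6)·(k1 + 2k2 + 2k3 + k4).
x=1.000000, u=2.100000:
  k1 = f(1.000000, 2.100000) = -1.580000
  k2 = f(1.230000, 1.736600) = -0.185780
  k3 = f(1.230000, 2.057271) = -1.402363
  k4 = f(1.460000, 1.454913) = 0.713228
  u ← 2.100000 + (0.46/6)·(k1 + 2k2 + 2k3 + k4) = 1.790032
x=1.460000, u=1.790032:
  k1 = f(1.460000, 1.790032) = -0.374216
  k2 = f(1.690000, 1.703963) = -0.073489
  k3 = f(1.690000, 1.773130) = -0.313990
  k4 = f(1.920000, 1.645597) = 0.122010
  u ← 1.790032 + (0.46/6)·(k1 + 2k2 + 2k3 + k4) = 1.711283
u(1.92) ≈ 1.7113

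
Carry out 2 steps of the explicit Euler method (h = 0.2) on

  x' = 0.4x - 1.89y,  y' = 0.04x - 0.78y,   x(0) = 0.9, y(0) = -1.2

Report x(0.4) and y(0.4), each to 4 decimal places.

Euler on (x,y): x_{n+1} = x_n + h·x', y_{n+1} = y_n + h·y'.
0.000000: (0.900000, -1.200000); f=(2.628000, 0.972000) → (1.425600, -1.005600)
0.200000: (1.425600, -1.005600); f=(2.470824, 0.841392) → (1.919765, -0.837322)
(x(0.4), y(0.4)) ≈ (1.9198, -0.8373)

1.9198, -0.8373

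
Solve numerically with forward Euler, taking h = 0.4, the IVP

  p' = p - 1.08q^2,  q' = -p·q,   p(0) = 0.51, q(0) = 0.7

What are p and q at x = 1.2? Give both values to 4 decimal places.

0.7111, 0.3439

Euler on (p,q): p_{n+1} = p_n + h·p', q_{n+1} = q_n + h·q'.
0.000000: (0.510000, 0.700000); f=(-0.019200, -0.357000) → (0.502320, 0.557200)
0.400000: (0.502320, 0.557200); f=(0.167010, -0.279893) → (0.569124, 0.445243)
0.800000: (0.569124, 0.445243); f=(0.355024, -0.253399) → (0.711134, 0.343884)
(p(1.2), q(1.2)) ≈ (0.7111, 0.3439)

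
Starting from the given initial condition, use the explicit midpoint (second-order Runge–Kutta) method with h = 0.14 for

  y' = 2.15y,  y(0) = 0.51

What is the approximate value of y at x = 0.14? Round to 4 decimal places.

0.6866

Midpoint: k1 = f(x_n, y_n); k2 = f(x_n + h/2, y_n + (h/2)·k1); y_{n+1} = y_n + h·k2.
x=0.000000, y=0.510000:
  k1 = f(0.000000, 0.510000) = 1.096500
  k2 = f(0.070000, 0.586755) = 1.261523
  y ← 0.510000 + 0.14·1.261523 = 0.686613
y(0.14) ≈ 0.6866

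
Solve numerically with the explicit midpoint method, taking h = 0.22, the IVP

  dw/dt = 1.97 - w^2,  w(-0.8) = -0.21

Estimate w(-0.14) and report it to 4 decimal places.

0.9112

Midpoint: k1 = f(t_n, w_n); k2 = f(t_n + h/2, w_n + (h/2)·k1); w_{n+1} = w_n + h·k2.
t=-0.800000, w=-0.210000:
  k1 = f(-0.800000, -0.210000) = 1.925900
  k2 = f(-0.690000, 0.001849) = 1.969997
  w ← -0.210000 + 0.22·1.969997 = 0.223399
t=-0.580000, w=0.223399:
  k1 = f(-0.580000, 0.223399) = 1.920093
  k2 = f(-0.470000, 0.434609) = 1.781115
  w ← 0.223399 + 0.22·1.781115 = 0.615244
t=-0.360000, w=0.615244:
  k1 = f(-0.360000, 0.615244) = 1.591474
  k2 = f(-0.250000, 0.790307) = 1.345415
  w ← 0.615244 + 0.22·1.345415 = 0.911236
w(-0.14) ≈ 0.9112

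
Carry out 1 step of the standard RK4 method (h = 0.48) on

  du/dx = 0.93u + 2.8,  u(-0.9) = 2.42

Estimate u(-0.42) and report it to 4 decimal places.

RK4: k1 = f(x_n, u_n); k2 = f(x_n + h/2, u_n + (h/2)·k1); k3 = f(x_n + h/2, u_n + (h/2)·k2); k4 = f(x_n + h, u_n + h·k3); u_{n+1} = u_n + (h/6)·(k1 + 2k2 + 2k3 + k4).
x=-0.900000, u=2.420000:
  k1 = f(-0.900000, 2.420000) = 5.050600
  k2 = f(-0.660000, 3.632144) = 6.177894
  k3 = f(-0.660000, 3.902695) = 6.429506
  k4 = f(-0.420000, 5.506163) = 7.920731
  u ← 2.420000 + (0.48/6)·(k1 + 2k2 + 2k3 + k4) = 5.474890
u(-0.42) ≈ 5.4749

5.4749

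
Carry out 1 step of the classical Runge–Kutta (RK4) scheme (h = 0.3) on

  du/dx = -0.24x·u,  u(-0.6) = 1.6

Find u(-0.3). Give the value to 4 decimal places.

RK4: k1 = f(x_n, u_n); k2 = f(x_n + h/2, u_n + (h/2)·k1); k3 = f(x_n + h/2, u_n + (h/2)·k2); k4 = f(x_n + h, u_n + h·k3); u_{n+1} = u_n + (h/6)·(k1 + 2k2 + 2k3 + k4).
x=-0.600000, u=1.600000:
  k1 = f(-0.600000, 1.600000) = 0.230400
  k2 = f(-0.450000, 1.634560) = 0.176532
  k3 = f(-0.450000, 1.626480) = 0.175660
  k4 = f(-0.300000, 1.652698) = 0.118994
  u ← 1.600000 + (0.3/6)·(k1 + 2k2 + 2k3 + k4) = 1.652689
u(-0.3) ≈ 1.6527

1.6527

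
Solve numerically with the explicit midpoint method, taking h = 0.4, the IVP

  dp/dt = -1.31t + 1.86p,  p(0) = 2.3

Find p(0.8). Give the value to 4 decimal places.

Midpoint: k1 = f(t_n, p_n); k2 = f(t_n + h/2, p_n + (h/2)·k1); p_{n+1} = p_n + h·k2.
t=0.000000, p=2.300000:
  k1 = f(0.000000, 2.300000) = 4.278000
  k2 = f(0.200000, 3.155600) = 5.607416
  p ← 2.300000 + 0.4·5.607416 = 4.542966
t=0.400000, p=4.542966:
  k1 = f(0.400000, 4.542966) = 7.925918
  k2 = f(0.600000, 6.128150) = 10.612359
  p ← 4.542966 + 0.4·10.612359 = 8.787910
p(0.8) ≈ 8.7879

8.7879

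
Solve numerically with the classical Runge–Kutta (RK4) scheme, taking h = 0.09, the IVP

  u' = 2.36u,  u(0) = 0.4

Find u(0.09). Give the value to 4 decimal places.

0.4947

RK4: k1 = f(x_n, u_n); k2 = f(x_n + h/2, u_n + (h/2)·k1); k3 = f(x_n + h/2, u_n + (h/2)·k2); k4 = f(x_n + h, u_n + h·k3); u_{n+1} = u_n + (h/6)·(k1 + 2k2 + 2k3 + k4).
x=0.000000, u=0.400000:
  k1 = f(0.000000, 0.400000) = 0.944000
  k2 = f(0.045000, 0.442480) = 1.044253
  k3 = f(0.045000, 0.446991) = 1.054900
  k4 = f(0.090000, 0.494941) = 1.168061
  u ← 0.400000 + (0.09/6)·(k1 + 2k2 + 2k3 + k4) = 0.494655
u(0.09) ≈ 0.4947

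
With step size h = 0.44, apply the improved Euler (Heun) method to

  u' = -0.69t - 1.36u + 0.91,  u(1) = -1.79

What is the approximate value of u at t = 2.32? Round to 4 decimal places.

-0.5900

Heun: k1 = f(t_n, u_n); k2 = f(t_n + h, u_n + h·k1); u_{n+1} = u_n + (h/2)·(k1 + k2).
t=1.000000, u=-1.790000:
  k1 = f(1.000000, -1.790000) = 2.654400
  k2 = f(1.440000, -0.622064) = 0.762407
  u ← -1.790000 + (0.44/2)·(2.654400 + 0.762407) = -1.038302
t=1.440000, u=-1.038302:
  k1 = f(1.440000, -1.038302) = 1.328491
  k2 = f(1.880000, -0.453766) = 0.229922
  u ← -1.038302 + (0.44/2)·(1.328491 + 0.229922) = -0.695451
t=1.880000, u=-0.695451:
  k1 = f(1.880000, -0.695451) = 0.558614
  k2 = f(2.320000, -0.449661) = -0.079261
  u ← -0.695451 + (0.44/2)·(0.558614 + (-0.079261)) = -0.589994
u(2.32) ≈ -0.5900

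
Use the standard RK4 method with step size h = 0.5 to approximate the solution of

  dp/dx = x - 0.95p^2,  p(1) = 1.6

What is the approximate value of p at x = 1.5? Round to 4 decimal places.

1.3056

RK4: k1 = f(x_n, p_n); k2 = f(x_n + h/2, p_n + (h/2)·k1); k3 = f(x_n + h/2, p_n + (h/2)·k2); k4 = f(x_n + h, p_n + h·k3); p_{n+1} = p_n + (h/6)·(k1 + 2k2 + 2k3 + k4).
x=1.000000, p=1.600000:
  k1 = f(1.000000, 1.600000) = -1.432000
  k2 = f(1.250000, 1.242000) = -0.215436
  k3 = f(1.250000, 1.546141) = -1.021025
  k4 = f(1.500000, 1.089488) = 0.372366
  p ← 1.600000 + (0.5/6)·(k1 + 2k2 + 2k3 + k4) = 1.305620
p(1.5) ≈ 1.3056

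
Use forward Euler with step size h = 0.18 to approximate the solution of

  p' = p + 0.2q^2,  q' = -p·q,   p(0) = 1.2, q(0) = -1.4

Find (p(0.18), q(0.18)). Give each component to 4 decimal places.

Euler on (p,q): p_{n+1} = p_n + h·p', q_{n+1} = q_n + h·q'.
0.000000: (1.200000, -1.400000); f=(1.592000, 1.680000) → (1.486560, -1.097600)
(p(0.18), q(0.18)) ≈ (1.4866, -1.0976)

1.4866, -1.0976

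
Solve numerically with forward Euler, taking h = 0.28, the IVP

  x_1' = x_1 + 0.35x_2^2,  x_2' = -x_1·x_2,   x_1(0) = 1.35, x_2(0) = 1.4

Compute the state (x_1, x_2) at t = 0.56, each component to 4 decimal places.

Euler on (x_1,x_2): x_1_{n+1} = x_1_n + h·x_1', x_2_{n+1} = x_2_n + h·x_2'.
0.000000: (1.350000, 1.400000); f=(2.036000, -1.890000) → (1.920080, 0.870800)
0.280000: (1.920080, 0.870800); f=(2.185482, -1.672006) → (2.532015, 0.402638)
(x_1(0.56), x_2(0.56)) ≈ (2.5320, 0.4026)

2.5320, 0.4026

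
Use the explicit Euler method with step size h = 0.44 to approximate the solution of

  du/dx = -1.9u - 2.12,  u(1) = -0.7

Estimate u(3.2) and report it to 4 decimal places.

-1.1157

Euler: u_{n+1} = u_n + h·f(x_n, u_n).
x=1.000000, u=-0.700000: f=-0.790000 → u ← -0.700000 + 0.44·(-0.790000) = -1.047600
x=1.440000, u=-1.047600: f=-0.129560 → u ← -1.047600 + 0.44·(-0.129560) = -1.104606
x=1.880000, u=-1.104606: f=-0.021248 → u ← -1.104606 + 0.44·(-0.021248) = -1.113955
x=2.320000, u=-1.113955: f=-0.003485 → u ← -1.113955 + 0.44·(-0.003485) = -1.115489
x=2.760000, u=-1.115489: f=-0.000571 → u ← -1.115489 + 0.44·(-0.000571) = -1.115740
u(3.2) ≈ -1.1157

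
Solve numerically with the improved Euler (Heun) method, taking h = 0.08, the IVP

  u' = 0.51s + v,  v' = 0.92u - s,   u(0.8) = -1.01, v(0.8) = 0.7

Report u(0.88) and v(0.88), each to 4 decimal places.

-0.9253, 0.5617

Heun on (u,v): k1 = f(s_n, state_n); k2 = f(s_n + h, state_n + h·k1); state_{n+1} = state_n + (h/2)·(k1 + k2).
0.800000: (-1.010000, 0.700000)
  k1 = (1.108000, -1.729200)
  predictor → (-0.921360, 0.561664)
  k2 = (1.010464, -1.727651)
  → (-0.925261, 0.561726)
(u(0.88), v(0.88)) ≈ (-0.9253, 0.5617)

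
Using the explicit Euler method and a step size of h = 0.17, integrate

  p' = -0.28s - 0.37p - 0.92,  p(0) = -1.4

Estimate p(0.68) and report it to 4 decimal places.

-1.6952

Euler: p_{n+1} = p_n + h·f(s_n, p_n).
s=0.000000, p=-1.400000: f=-0.402000 → p ← -1.400000 + 0.17·(-0.402000) = -1.468340
s=0.170000, p=-1.468340: f=-0.424314 → p ← -1.468340 + 0.17·(-0.424314) = -1.540473
s=0.340000, p=-1.540473: f=-0.445225 → p ← -1.540473 + 0.17·(-0.445225) = -1.616162
s=0.510000, p=-1.616162: f=-0.464820 → p ← -1.616162 + 0.17·(-0.464820) = -1.695181
p(0.68) ≈ -1.6952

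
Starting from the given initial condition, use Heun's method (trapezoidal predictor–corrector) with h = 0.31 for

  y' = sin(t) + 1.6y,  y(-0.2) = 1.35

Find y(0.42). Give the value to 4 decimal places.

3.5802

Heun: k1 = f(t_n, y_n); k2 = f(t_n + h, y_n + h·k1); y_{n+1} = y_n + (h/2)·(k1 + k2).
t=-0.200000, y=1.350000:
  k1 = f(-0.200000, 1.350000) = 1.961331
  k2 = f(0.110000, 1.958013) = 3.242598
  y ← 1.350000 + (0.31/2)·(1.961331 + 3.242598) = 2.156609
t=0.110000, y=2.156609:
  k1 = f(0.110000, 2.156609) = 3.560353
  k2 = f(0.420000, 3.260318) = 5.624270
  y ← 2.156609 + (0.31/2)·(3.560353 + 5.624270) = 3.580225
y(0.42) ≈ 3.5802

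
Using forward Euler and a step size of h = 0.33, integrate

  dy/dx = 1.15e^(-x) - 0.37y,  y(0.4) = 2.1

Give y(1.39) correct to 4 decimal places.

1.9090

Euler: y_{n+1} = y_n + h·f(x_n, y_n).
x=0.400000, y=2.100000: f=-0.006132 → y ← 2.100000 + 0.33·(-0.006132) = 2.097976
x=0.730000, y=2.097976: f=-0.222056 → y ← 2.097976 + 0.33·(-0.222056) = 2.024698
x=1.060000, y=2.024698: f=-0.350714 → y ← 2.024698 + 0.33·(-0.350714) = 1.908962
y(1.39) ≈ 1.9090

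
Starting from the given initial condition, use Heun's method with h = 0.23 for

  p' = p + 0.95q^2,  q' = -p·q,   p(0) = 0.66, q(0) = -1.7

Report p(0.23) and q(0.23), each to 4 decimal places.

Heun on (p,q): k1 = f(x_n, state_n); k2 = f(x_n + h, state_n + h·k1); state_{n+1} = state_n + (h/2)·(k1 + k2).
0.000000: (0.660000, -1.700000)
  k1 = (3.405500, 1.122000)
  predictor → (1.443265, -1.441940)
  k2 = (3.418496, 2.081102)
  → (1.444760, -1.331643)
(p(0.23), q(0.23)) ≈ (1.4448, -1.3316)

1.4448, -1.3316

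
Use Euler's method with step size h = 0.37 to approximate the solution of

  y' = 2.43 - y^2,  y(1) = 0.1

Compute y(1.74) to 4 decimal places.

Euler: y_{n+1} = y_n + h·f(t_n, y_n).
t=1.000000, y=0.100000: f=2.420000 → y ← 0.100000 + 0.37·2.420000 = 0.995400
t=1.370000, y=0.995400: f=1.439179 → y ← 0.995400 + 0.37·1.439179 = 1.527896
y(1.74) ≈ 1.5279

1.5279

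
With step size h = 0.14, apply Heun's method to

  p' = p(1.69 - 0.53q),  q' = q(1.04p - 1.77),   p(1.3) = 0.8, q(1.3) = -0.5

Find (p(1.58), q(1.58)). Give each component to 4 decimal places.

1.3646, -0.4134

Heun on (p,q): k1 = f(x_n, state_n); k2 = f(x_n + h, state_n + h·k1); state_{n+1} = state_n + (h/2)·(k1 + k2).
1.300000: (0.800000, -0.500000)
  k1 = (1.564000, 0.469000)
  predictor → (1.018960, -0.434340)
  k2 = (1.956607, 0.308504)
  → (1.046443, -0.445575)
1.440000: (1.046443, -0.445575)
  k1 = (2.015610, 0.303748)
  predictor → (1.328628, -0.403050)
  k2 = (2.529198, 0.156475)
  → (1.364579, -0.413359)
(p(1.58), q(1.58)) ≈ (1.3646, -0.4134)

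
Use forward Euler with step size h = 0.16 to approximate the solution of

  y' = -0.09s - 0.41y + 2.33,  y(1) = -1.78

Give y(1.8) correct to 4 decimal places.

0.2823

Euler: y_{n+1} = y_n + h·f(s_n, y_n).
s=1.000000, y=-1.780000: f=2.969800 → y ← -1.780000 + 0.16·2.969800 = -1.304832
s=1.160000, y=-1.304832: f=2.760581 → y ← -1.304832 + 0.16·2.760581 = -0.863139
s=1.320000, y=-0.863139: f=2.565087 → y ← -0.863139 + 0.16·2.565087 = -0.452725
s=1.480000, y=-0.452725: f=2.382417 → y ← -0.452725 + 0.16·2.382417 = -0.071538
s=1.640000, y=-0.071538: f=2.211731 → y ← -0.071538 + 0.16·2.211731 = 0.282339
y(1.8) ≈ 0.2823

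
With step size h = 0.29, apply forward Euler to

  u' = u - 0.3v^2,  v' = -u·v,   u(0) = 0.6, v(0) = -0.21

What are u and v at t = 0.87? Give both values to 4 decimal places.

Euler on (u,v): u_{n+1} = u_n + h·u', v_{n+1} = v_n + h·v'.
0.000000: (0.600000, -0.210000); f=(0.586770, 0.126000) → (0.770163, -0.173460)
0.290000: (0.770163, -0.173460); f=(0.761137, 0.133593) → (0.990893, -0.134718)
0.580000: (0.990893, -0.134718); f=(0.985448, 0.133491) → (1.276673, -0.096006)
(u(0.87), v(0.87)) ≈ (1.2767, -0.0960)

1.2767, -0.0960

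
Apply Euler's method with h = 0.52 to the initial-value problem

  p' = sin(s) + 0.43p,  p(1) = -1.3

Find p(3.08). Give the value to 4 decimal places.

-0.4818

Euler: p_{n+1} = p_n + h·f(s_n, p_n).
s=1.000000, p=-1.300000: f=0.282471 → p ← -1.300000 + 0.52·0.282471 = -1.153115
s=1.520000, p=-1.153115: f=0.502871 → p ← -1.153115 + 0.52·0.502871 = -0.891622
s=2.040000, p=-0.891622: f=0.508531 → p ← -0.891622 + 0.52·0.508531 = -0.627186
s=2.560000, p=-0.627186: f=0.279665 → p ← -0.627186 + 0.52·0.279665 = -0.481760
p(3.08) ≈ -0.4818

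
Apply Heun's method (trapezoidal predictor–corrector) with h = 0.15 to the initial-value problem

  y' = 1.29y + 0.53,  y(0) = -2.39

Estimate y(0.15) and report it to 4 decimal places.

-2.8100

Heun: k1 = f(x_n, y_n); k2 = f(x_n + h, y_n + h·k1); y_{n+1} = y_n + (h/2)·(k1 + k2).
x=0.000000, y=-2.390000:
  k1 = f(0.000000, -2.390000) = -2.553100
  k2 = f(0.150000, -2.772965) = -3.047125
  y ← -2.390000 + (0.15/2)·(-2.553100 + (-3.047125)) = -2.810017
y(0.15) ≈ -2.8100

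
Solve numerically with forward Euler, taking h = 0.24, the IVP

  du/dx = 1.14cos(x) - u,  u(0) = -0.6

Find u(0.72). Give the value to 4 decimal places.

Euler: u_{n+1} = u_n + h·f(x_n, u_n).
x=0.000000, u=-0.600000: f=1.740000 → u ← -0.600000 + 0.24·1.740000 = -0.182400
x=0.240000, u=-0.182400: f=1.289725 → u ← -0.182400 + 0.24·1.289725 = 0.127134
x=0.480000, u=0.127134: f=0.884040 → u ← 0.127134 + 0.24·0.884040 = 0.339304
u(0.72) ≈ 0.3393

0.3393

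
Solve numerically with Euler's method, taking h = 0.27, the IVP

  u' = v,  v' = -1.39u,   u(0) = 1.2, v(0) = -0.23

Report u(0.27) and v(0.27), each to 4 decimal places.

1.1379, -0.6804

Euler on (u,v): u_{n+1} = u_n + h·u', v_{n+1} = v_n + h·v'.
0.000000: (1.200000, -0.230000); f=(-0.230000, -1.668000) → (1.137900, -0.680360)
(u(0.27), v(0.27)) ≈ (1.1379, -0.6804)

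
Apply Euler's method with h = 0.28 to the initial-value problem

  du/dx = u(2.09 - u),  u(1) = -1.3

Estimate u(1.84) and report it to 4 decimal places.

-18.6845

Euler: u_{n+1} = u_n + h·f(x_n, u_n).
x=1.000000, u=-1.300000: f=-4.407000 → u ← -1.300000 + 0.28·(-4.407000) = -2.533960
x=1.280000, u=-2.533960: f=-11.716930 → u ← -2.533960 + 0.28·(-11.716930) = -5.814700
x=1.560000, u=-5.814700: f=-45.963463 → u ← -5.814700 + 0.28·(-45.963463) = -18.684470
u(1.84) ≈ -18.6845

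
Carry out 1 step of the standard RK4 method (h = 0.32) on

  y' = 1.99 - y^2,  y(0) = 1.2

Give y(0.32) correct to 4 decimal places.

RK4: k1 = f(t_n, y_n); k2 = f(t_n + h/2, y_n + (h/2)·k1); k3 = f(t_n + h/2, y_n + (h/2)·k2); k4 = f(t_n + h, y_n + h·k3); y_{n+1} = y_n + (h/6)·(k1 + 2k2 + 2k3 + k4).
t=0.000000, y=1.200000:
  k1 = f(0.000000, 1.200000) = 0.550000
  k2 = f(0.160000, 1.288000) = 0.331056
  k3 = f(0.160000, 1.252969) = 0.420069
  k4 = f(0.320000, 1.334422) = 0.209318
  y ← 1.200000 + (0.32/6)·(k1 + 2k2 + 2k3 + k4) = 1.320617
y(0.32) ≈ 1.3206

1.3206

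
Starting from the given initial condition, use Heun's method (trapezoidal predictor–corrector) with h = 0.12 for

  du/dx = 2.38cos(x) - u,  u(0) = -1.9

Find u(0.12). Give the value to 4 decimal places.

-1.4182

Heun: k1 = f(x_n, u_n); k2 = f(x_n + h, u_n + h·k1); u_{n+1} = u_n + (h/2)·(k1 + k2).
x=0.000000, u=-1.900000:
  k1 = f(0.000000, -1.900000) = 4.280000
  k2 = f(0.120000, -1.386400) = 3.749285
  u ← -1.900000 + (0.12/2)·(4.280000 + 3.749285) = -1.418243
u(0.12) ≈ -1.4182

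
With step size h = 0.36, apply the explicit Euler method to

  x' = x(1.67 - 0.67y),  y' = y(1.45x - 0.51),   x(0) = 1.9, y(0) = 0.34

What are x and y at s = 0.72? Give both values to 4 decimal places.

Euler on (x,y): x_{n+1} = x_n + h·x', y_{n+1} = y_n + h·y'.
0.000000: (1.900000, 0.340000); f=(2.740180, 0.763300) → (2.886465, 0.614788)
0.360000: (2.886465, 0.614788); f=(3.631438, 2.259576) → (4.193783, 1.428235)
(x(0.72), y(0.72)) ≈ (4.1938, 1.4282)

4.1938, 1.4282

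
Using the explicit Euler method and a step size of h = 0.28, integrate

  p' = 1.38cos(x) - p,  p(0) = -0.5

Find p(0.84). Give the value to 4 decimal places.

Euler: p_{n+1} = p_n + h·f(x_n, p_n).
x=0.000000, p=-0.500000: f=1.880000 → p ← -0.500000 + 0.28·1.880000 = 0.026400
x=0.280000, p=0.026400: f=1.299857 → p ← 0.026400 + 0.28·1.299857 = 0.390360
x=0.560000, p=0.390360: f=0.778852 → p ← 0.390360 + 0.28·0.778852 = 0.608438
p(0.84) ≈ 0.6084

0.6084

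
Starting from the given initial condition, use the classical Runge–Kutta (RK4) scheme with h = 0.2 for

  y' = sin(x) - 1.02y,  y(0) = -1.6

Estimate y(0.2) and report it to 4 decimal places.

RK4: k1 = f(x_n, y_n); k2 = f(x_n + h/2, y_n + (h/2)·k1); k3 = f(x_n + h/2, y_n + (h/2)·k2); k4 = f(x_n + h, y_n + h·k3); y_{n+1} = y_n + (h/6)·(k1 + 2k2 + 2k3 + k4).
x=0.000000, y=-1.600000:
  k1 = f(0.000000, -1.600000) = 1.632000
  k2 = f(0.100000, -1.436800) = 1.565369
  k3 = f(0.100000, -1.443463) = 1.572166
  k4 = f(0.200000, -1.285567) = 1.509948
  y ← -1.600000 + (0.2/6)·(k1 + 2k2 + 2k3 + k4) = -1.286099
y(0.2) ≈ -1.2861

-1.2861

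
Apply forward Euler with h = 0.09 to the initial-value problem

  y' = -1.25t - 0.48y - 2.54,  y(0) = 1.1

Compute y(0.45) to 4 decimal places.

Euler: y_{n+1} = y_n + h·f(t_n, y_n).
t=0.000000, y=1.100000: f=-3.068000 → y ← 1.100000 + 0.09·(-3.068000) = 0.823880
t=0.090000, y=0.823880: f=-3.047962 → y ← 0.823880 + 0.09·(-3.047962) = 0.549563
t=0.180000, y=0.549563: f=-3.028790 → y ← 0.549563 + 0.09·(-3.028790) = 0.276972
t=0.270000, y=0.276972: f=-3.010447 → y ← 0.276972 + 0.09·(-3.010447) = 0.006032
t=0.360000, y=0.006032: f=-2.992895 → y ← 0.006032 + 0.09·(-2.992895) = -0.263329
y(0.45) ≈ -0.2633

-0.2633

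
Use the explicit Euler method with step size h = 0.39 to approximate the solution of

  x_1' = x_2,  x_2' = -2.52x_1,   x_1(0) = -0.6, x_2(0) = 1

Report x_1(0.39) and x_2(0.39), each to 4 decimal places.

-0.2100, 1.5897

Euler on (x_1,x_2): x_1_{n+1} = x_1_n + h·x_1', x_2_{n+1} = x_2_n + h·x_2'.
0.000000: (-0.600000, 1.000000); f=(1.000000, 1.512000) → (-0.210000, 1.589680)
(x_1(0.39), x_2(0.39)) ≈ (-0.2100, 1.5897)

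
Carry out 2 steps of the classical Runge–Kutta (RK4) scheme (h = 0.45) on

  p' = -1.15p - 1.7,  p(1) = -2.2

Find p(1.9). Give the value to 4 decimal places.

RK4: k1 = f(t_n, p_n); k2 = f(t_n + h/2, p_n + (h/2)·k1); k3 = f(t_n + h/2, p_n + (h/2)·k2); k4 = f(t_n + h, p_n + h·k3); p_{n+1} = p_n + (h/6)·(k1 + 2k2 + 2k3 + k4).
t=1.000000, p=-2.200000:
  k1 = f(1.000000, -2.200000) = 0.830000
  k2 = f(1.225000, -2.013250) = 0.615237
  k3 = f(1.225000, -2.061572) = 0.670807
  k4 = f(1.450000, -1.898137) = 0.482857
  p ← -2.200000 + (0.45/6)·(k1 + 2k2 + 2k3 + k4) = -1.908629
t=1.450000, p=-1.908629:
  k1 = f(1.450000, -1.908629) = 0.494923
  k2 = f(1.675000, -1.797271) = 0.366862
  k3 = f(1.675000, -1.826085) = 0.399998
  k4 = f(1.900000, -1.728630) = 0.287924
  p ← -1.908629 + (0.45/6)·(k1 + 2k2 + 2k3 + k4) = -1.734886
p(1.9) ≈ -1.7349

-1.7349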